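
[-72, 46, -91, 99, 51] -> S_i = Random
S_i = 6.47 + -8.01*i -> [6.47, -1.54, -9.55, -17.56, -25.57]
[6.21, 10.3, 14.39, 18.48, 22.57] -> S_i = 6.21 + 4.09*i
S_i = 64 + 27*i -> [64, 91, 118, 145, 172]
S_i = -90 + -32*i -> [-90, -122, -154, -186, -218]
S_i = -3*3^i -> [-3, -9, -27, -81, -243]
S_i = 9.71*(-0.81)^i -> [9.71, -7.87, 6.37, -5.16, 4.18]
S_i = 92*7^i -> [92, 644, 4508, 31556, 220892]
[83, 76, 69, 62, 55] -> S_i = 83 + -7*i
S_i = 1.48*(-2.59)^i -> [1.48, -3.83, 9.93, -25.71, 66.6]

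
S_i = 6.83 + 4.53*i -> [6.83, 11.36, 15.89, 20.42, 24.95]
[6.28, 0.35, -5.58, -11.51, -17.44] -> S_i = 6.28 + -5.93*i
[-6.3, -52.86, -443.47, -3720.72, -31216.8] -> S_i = -6.30*8.39^i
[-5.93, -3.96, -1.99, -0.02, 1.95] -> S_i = -5.93 + 1.97*i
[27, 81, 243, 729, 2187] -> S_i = 27*3^i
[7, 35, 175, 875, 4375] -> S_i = 7*5^i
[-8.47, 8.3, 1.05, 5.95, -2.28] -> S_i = Random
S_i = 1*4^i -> [1, 4, 16, 64, 256]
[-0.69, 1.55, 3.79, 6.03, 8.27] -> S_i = -0.69 + 2.24*i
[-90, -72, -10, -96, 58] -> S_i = Random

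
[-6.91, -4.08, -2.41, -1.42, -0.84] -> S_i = -6.91*0.59^i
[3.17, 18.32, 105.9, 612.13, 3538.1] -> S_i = 3.17*5.78^i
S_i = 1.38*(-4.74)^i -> [1.38, -6.54, 31.01, -146.97, 696.61]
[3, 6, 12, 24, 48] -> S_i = 3*2^i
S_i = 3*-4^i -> [3, -12, 48, -192, 768]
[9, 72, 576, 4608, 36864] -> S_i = 9*8^i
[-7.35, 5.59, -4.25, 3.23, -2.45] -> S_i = -7.35*(-0.76)^i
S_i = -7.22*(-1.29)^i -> [-7.22, 9.31, -12.01, 15.5, -19.99]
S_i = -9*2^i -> [-9, -18, -36, -72, -144]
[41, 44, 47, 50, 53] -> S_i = 41 + 3*i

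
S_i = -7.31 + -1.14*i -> [-7.31, -8.45, -9.59, -10.73, -11.87]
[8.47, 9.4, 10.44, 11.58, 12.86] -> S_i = 8.47*1.11^i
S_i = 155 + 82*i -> [155, 237, 319, 401, 483]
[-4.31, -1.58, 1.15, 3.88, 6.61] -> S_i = -4.31 + 2.73*i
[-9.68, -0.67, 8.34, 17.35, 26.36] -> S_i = -9.68 + 9.01*i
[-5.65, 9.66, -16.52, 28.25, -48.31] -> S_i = -5.65*(-1.71)^i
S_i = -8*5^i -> [-8, -40, -200, -1000, -5000]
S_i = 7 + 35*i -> [7, 42, 77, 112, 147]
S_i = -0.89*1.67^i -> [-0.89, -1.49, -2.48, -4.15, -6.92]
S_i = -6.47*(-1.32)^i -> [-6.47, 8.54, -11.27, 14.88, -19.64]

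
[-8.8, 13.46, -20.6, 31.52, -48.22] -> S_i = -8.80*(-1.53)^i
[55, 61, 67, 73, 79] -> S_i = 55 + 6*i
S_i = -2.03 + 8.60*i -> [-2.03, 6.57, 15.17, 23.77, 32.37]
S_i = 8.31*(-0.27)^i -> [8.31, -2.24, 0.61, -0.16, 0.04]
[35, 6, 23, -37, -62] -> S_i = Random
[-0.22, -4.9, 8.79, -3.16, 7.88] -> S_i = Random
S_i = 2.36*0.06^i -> [2.36, 0.14, 0.01, 0.0, 0.0]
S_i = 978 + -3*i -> [978, 975, 972, 969, 966]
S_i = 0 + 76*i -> [0, 76, 152, 228, 304]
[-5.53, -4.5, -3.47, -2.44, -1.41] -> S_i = -5.53 + 1.03*i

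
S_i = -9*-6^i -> [-9, 54, -324, 1944, -11664]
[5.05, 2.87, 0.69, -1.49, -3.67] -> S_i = 5.05 + -2.18*i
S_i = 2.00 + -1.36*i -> [2.0, 0.64, -0.72, -2.08, -3.44]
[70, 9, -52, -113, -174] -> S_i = 70 + -61*i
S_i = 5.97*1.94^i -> [5.97, 11.58, 22.47, 43.59, 84.56]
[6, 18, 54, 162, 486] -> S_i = 6*3^i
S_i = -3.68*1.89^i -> [-3.68, -6.96, -13.15, -24.84, -46.96]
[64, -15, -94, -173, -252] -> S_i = 64 + -79*i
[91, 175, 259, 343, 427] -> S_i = 91 + 84*i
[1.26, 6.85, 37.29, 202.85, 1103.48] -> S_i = 1.26*5.44^i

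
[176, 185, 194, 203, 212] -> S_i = 176 + 9*i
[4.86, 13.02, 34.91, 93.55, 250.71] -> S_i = 4.86*2.68^i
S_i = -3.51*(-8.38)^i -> [-3.51, 29.41, -246.49, 2065.57, -17309.45]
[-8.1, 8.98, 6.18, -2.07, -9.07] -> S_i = Random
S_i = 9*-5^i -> [9, -45, 225, -1125, 5625]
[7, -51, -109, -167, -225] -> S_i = 7 + -58*i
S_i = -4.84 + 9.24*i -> [-4.84, 4.4, 13.64, 22.88, 32.12]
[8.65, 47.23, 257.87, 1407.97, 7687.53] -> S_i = 8.65*5.46^i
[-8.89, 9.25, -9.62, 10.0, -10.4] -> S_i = -8.89*(-1.04)^i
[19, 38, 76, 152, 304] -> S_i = 19*2^i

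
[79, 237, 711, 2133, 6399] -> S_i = 79*3^i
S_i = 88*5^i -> [88, 440, 2200, 11000, 55000]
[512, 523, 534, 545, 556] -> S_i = 512 + 11*i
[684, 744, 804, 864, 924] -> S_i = 684 + 60*i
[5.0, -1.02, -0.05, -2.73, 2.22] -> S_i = Random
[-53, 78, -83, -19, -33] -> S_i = Random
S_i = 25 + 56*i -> [25, 81, 137, 193, 249]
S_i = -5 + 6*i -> [-5, 1, 7, 13, 19]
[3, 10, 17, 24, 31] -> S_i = 3 + 7*i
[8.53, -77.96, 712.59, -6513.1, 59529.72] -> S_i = 8.53*(-9.14)^i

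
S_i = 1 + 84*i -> [1, 85, 169, 253, 337]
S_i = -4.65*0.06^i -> [-4.65, -0.28, -0.02, -0.0, -0.0]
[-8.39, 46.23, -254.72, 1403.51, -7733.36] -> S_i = -8.39*(-5.51)^i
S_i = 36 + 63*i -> [36, 99, 162, 225, 288]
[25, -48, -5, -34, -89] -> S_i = Random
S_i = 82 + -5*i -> [82, 77, 72, 67, 62]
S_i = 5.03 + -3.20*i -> [5.03, 1.83, -1.37, -4.57, -7.77]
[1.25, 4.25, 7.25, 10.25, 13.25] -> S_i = 1.25 + 3.00*i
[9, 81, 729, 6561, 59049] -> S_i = 9*9^i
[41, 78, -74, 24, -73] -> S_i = Random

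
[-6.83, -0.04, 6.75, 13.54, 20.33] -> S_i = -6.83 + 6.79*i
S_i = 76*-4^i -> [76, -304, 1216, -4864, 19456]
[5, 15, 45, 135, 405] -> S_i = 5*3^i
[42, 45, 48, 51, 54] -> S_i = 42 + 3*i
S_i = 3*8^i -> [3, 24, 192, 1536, 12288]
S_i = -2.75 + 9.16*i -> [-2.75, 6.41, 15.57, 24.73, 33.89]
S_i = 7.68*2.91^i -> [7.68, 22.35, 65.04, 189.25, 550.72]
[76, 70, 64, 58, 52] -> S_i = 76 + -6*i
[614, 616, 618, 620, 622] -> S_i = 614 + 2*i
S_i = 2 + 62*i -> [2, 64, 126, 188, 250]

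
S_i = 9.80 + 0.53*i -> [9.8, 10.33, 10.86, 11.39, 11.92]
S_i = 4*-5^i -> [4, -20, 100, -500, 2500]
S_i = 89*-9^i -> [89, -801, 7209, -64881, 583929]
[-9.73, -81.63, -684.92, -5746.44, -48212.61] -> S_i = -9.73*8.39^i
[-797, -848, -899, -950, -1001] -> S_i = -797 + -51*i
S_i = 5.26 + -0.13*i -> [5.26, 5.13, 5.0, 4.87, 4.74]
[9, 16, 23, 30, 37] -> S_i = 9 + 7*i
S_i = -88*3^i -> [-88, -264, -792, -2376, -7128]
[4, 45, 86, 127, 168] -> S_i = 4 + 41*i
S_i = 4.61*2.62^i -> [4.61, 12.08, 31.64, 82.91, 217.22]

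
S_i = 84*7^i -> [84, 588, 4116, 28812, 201684]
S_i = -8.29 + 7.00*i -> [-8.29, -1.29, 5.71, 12.71, 19.71]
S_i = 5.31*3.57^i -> [5.31, 18.96, 67.68, 241.6, 862.52]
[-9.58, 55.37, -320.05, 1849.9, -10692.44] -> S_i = -9.58*(-5.78)^i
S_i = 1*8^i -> [1, 8, 64, 512, 4096]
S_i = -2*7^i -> [-2, -14, -98, -686, -4802]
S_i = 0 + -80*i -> [0, -80, -160, -240, -320]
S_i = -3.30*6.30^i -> [-3.3, -20.79, -130.98, -825.16, -5198.48]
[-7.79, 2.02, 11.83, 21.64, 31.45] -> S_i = -7.79 + 9.81*i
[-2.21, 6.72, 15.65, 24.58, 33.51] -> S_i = -2.21 + 8.93*i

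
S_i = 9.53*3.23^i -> [9.53, 30.78, 99.43, 321.14, 1037.3]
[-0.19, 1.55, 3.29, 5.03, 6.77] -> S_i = -0.19 + 1.74*i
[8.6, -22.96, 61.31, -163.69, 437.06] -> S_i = 8.60*(-2.67)^i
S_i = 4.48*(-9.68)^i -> [4.48, -43.37, 419.79, -4063.54, 39335.03]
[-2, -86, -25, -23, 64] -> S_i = Random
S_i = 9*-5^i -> [9, -45, 225, -1125, 5625]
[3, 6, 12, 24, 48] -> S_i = 3*2^i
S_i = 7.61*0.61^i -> [7.61, 4.64, 2.83, 1.73, 1.05]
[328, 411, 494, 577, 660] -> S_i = 328 + 83*i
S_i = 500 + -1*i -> [500, 499, 498, 497, 496]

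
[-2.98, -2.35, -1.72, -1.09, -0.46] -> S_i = -2.98 + 0.63*i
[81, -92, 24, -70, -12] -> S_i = Random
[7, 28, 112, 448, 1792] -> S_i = 7*4^i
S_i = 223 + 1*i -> [223, 224, 225, 226, 227]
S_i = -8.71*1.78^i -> [-8.71, -15.5, -27.6, -49.12, -87.44]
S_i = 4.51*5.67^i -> [4.51, 25.57, 144.99, 822.1, 4661.32]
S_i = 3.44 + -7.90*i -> [3.44, -4.46, -12.36, -20.26, -28.16]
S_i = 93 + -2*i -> [93, 91, 89, 87, 85]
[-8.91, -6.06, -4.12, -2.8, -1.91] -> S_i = -8.91*0.68^i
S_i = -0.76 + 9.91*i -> [-0.76, 9.15, 19.06, 28.97, 38.88]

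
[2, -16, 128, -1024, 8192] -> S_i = 2*-8^i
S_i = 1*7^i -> [1, 7, 49, 343, 2401]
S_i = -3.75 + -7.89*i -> [-3.75, -11.64, -19.53, -27.42, -35.31]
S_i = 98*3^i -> [98, 294, 882, 2646, 7938]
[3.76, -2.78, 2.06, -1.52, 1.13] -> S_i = 3.76*(-0.74)^i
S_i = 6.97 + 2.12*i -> [6.97, 9.09, 11.21, 13.33, 15.45]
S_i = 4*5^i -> [4, 20, 100, 500, 2500]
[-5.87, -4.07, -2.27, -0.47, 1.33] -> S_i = -5.87 + 1.80*i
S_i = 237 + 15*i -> [237, 252, 267, 282, 297]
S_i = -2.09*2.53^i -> [-2.09, -5.29, -13.38, -33.85, -85.63]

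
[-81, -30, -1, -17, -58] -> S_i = Random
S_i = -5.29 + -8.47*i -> [-5.29, -13.76, -22.23, -30.7, -39.17]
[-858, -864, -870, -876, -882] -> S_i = -858 + -6*i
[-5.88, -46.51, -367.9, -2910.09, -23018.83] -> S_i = -5.88*7.91^i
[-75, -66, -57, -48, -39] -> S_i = -75 + 9*i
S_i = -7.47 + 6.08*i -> [-7.47, -1.39, 4.69, 10.77, 16.85]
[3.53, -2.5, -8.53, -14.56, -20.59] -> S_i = 3.53 + -6.03*i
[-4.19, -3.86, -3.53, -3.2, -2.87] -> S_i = -4.19 + 0.33*i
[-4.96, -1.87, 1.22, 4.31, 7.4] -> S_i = -4.96 + 3.09*i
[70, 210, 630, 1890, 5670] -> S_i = 70*3^i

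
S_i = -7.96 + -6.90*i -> [-7.96, -14.86, -21.76, -28.66, -35.56]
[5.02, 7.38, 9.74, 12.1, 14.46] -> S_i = 5.02 + 2.36*i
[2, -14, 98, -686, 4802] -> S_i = 2*-7^i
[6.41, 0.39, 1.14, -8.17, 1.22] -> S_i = Random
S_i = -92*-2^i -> [-92, 184, -368, 736, -1472]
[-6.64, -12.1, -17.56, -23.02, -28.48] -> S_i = -6.64 + -5.46*i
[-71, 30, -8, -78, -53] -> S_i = Random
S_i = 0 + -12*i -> [0, -12, -24, -36, -48]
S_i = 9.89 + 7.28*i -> [9.89, 17.17, 24.45, 31.73, 39.01]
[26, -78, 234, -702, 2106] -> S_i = 26*-3^i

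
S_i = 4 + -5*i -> [4, -1, -6, -11, -16]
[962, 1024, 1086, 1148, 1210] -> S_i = 962 + 62*i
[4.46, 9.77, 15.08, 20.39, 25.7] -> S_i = 4.46 + 5.31*i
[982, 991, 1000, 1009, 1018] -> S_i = 982 + 9*i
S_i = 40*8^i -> [40, 320, 2560, 20480, 163840]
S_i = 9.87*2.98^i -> [9.87, 29.41, 87.65, 261.2, 778.36]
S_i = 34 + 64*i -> [34, 98, 162, 226, 290]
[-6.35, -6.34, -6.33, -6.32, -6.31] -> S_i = -6.35 + 0.01*i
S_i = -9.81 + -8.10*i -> [-9.81, -17.91, -26.01, -34.11, -42.21]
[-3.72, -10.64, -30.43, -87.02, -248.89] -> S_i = -3.72*2.86^i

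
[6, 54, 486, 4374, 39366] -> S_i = 6*9^i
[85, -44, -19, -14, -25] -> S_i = Random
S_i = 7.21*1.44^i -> [7.21, 10.38, 14.95, 21.53, 31.0]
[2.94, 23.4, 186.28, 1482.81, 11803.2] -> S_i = 2.94*7.96^i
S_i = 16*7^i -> [16, 112, 784, 5488, 38416]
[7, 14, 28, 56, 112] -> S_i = 7*2^i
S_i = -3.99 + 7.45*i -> [-3.99, 3.46, 10.91, 18.36, 25.81]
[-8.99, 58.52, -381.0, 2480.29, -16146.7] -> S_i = -8.99*(-6.51)^i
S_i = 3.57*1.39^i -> [3.57, 4.96, 6.9, 9.59, 13.33]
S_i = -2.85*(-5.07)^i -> [-2.85, 14.45, -73.26, 371.42, -1883.11]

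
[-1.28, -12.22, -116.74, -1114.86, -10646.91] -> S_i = -1.28*9.55^i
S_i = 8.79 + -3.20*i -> [8.79, 5.59, 2.39, -0.81, -4.01]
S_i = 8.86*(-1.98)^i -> [8.86, -17.54, 34.73, -68.77, 136.17]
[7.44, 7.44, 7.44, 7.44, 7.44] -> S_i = 7.44*1.00^i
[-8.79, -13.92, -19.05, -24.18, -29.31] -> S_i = -8.79 + -5.13*i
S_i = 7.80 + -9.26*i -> [7.8, -1.46, -10.72, -19.98, -29.24]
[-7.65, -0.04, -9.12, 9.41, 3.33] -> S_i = Random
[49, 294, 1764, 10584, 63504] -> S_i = 49*6^i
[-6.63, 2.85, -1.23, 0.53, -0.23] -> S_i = -6.63*(-0.43)^i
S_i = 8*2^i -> [8, 16, 32, 64, 128]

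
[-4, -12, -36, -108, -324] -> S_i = -4*3^i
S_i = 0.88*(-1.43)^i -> [0.88, -1.26, 1.8, -2.57, 3.68]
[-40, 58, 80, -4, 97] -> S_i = Random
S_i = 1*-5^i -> [1, -5, 25, -125, 625]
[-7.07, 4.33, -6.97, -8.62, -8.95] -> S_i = Random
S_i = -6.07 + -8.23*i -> [-6.07, -14.3, -22.53, -30.76, -38.99]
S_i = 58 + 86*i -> [58, 144, 230, 316, 402]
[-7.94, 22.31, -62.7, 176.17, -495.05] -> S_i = -7.94*(-2.81)^i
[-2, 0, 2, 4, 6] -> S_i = -2 + 2*i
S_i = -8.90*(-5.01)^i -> [-8.9, 44.59, -223.39, 1119.19, -5607.13]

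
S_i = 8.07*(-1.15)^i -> [8.07, -9.28, 10.67, -12.27, 14.11]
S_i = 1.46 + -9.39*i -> [1.46, -7.93, -17.32, -26.71, -36.1]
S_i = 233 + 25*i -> [233, 258, 283, 308, 333]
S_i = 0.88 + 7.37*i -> [0.88, 8.25, 15.62, 22.99, 30.36]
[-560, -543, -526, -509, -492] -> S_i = -560 + 17*i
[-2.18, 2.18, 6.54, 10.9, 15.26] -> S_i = -2.18 + 4.36*i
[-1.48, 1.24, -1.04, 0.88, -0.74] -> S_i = -1.48*(-0.84)^i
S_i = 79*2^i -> [79, 158, 316, 632, 1264]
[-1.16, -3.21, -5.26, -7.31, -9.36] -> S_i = -1.16 + -2.05*i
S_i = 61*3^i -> [61, 183, 549, 1647, 4941]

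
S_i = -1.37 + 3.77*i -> [-1.37, 2.4, 6.17, 9.94, 13.71]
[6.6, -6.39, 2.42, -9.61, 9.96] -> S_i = Random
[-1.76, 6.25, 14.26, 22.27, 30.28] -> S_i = -1.76 + 8.01*i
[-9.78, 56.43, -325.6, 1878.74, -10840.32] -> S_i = -9.78*(-5.77)^i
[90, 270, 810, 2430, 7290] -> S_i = 90*3^i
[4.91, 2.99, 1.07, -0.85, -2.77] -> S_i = 4.91 + -1.92*i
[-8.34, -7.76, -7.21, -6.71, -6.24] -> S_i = -8.34*0.93^i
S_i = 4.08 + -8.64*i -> [4.08, -4.56, -13.2, -21.84, -30.48]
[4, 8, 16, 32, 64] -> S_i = 4*2^i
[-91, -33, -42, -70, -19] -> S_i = Random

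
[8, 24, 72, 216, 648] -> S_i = 8*3^i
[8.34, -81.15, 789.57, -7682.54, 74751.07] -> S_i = 8.34*(-9.73)^i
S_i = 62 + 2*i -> [62, 64, 66, 68, 70]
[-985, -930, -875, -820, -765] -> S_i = -985 + 55*i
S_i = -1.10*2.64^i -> [-1.1, -2.9, -7.67, -20.24, -53.43]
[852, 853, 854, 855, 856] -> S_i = 852 + 1*i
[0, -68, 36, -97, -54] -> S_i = Random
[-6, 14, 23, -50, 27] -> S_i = Random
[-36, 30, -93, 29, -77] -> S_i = Random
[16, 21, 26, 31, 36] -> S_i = 16 + 5*i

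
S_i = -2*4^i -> [-2, -8, -32, -128, -512]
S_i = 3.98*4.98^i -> [3.98, 19.82, 98.71, 491.55, 2447.94]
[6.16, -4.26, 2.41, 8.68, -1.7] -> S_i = Random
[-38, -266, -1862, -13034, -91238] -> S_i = -38*7^i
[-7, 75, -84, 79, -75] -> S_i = Random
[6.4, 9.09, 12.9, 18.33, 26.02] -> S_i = 6.40*1.42^i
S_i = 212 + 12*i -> [212, 224, 236, 248, 260]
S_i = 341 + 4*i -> [341, 345, 349, 353, 357]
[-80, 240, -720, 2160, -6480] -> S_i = -80*-3^i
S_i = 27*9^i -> [27, 243, 2187, 19683, 177147]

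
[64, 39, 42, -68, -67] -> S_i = Random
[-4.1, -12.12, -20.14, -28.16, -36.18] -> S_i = -4.10 + -8.02*i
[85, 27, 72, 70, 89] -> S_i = Random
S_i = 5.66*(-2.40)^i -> [5.66, -13.58, 32.6, -78.24, 187.79]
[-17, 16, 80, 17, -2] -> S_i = Random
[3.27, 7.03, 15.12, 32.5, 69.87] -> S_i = 3.27*2.15^i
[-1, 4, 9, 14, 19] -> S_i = -1 + 5*i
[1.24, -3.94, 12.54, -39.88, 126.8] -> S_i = 1.24*(-3.18)^i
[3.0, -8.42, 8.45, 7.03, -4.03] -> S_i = Random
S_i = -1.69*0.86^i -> [-1.69, -1.45, -1.25, -1.07, -0.92]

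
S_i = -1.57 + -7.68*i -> [-1.57, -9.25, -16.93, -24.61, -32.29]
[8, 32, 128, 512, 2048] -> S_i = 8*4^i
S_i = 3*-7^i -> [3, -21, 147, -1029, 7203]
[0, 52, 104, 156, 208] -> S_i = 0 + 52*i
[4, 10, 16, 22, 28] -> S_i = 4 + 6*i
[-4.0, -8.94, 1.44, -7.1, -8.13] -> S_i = Random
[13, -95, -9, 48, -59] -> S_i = Random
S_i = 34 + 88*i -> [34, 122, 210, 298, 386]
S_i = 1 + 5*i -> [1, 6, 11, 16, 21]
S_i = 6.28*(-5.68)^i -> [6.28, -35.67, 202.61, -1150.81, 6536.62]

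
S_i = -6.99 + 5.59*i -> [-6.99, -1.4, 4.19, 9.78, 15.37]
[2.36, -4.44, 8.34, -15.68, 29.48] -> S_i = 2.36*(-1.88)^i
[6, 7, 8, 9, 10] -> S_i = 6 + 1*i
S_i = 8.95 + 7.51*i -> [8.95, 16.46, 23.97, 31.48, 38.99]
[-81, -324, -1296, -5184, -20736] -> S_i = -81*4^i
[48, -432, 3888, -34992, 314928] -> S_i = 48*-9^i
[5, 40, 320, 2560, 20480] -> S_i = 5*8^i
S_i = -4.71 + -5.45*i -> [-4.71, -10.16, -15.61, -21.06, -26.51]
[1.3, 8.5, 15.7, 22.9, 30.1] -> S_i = 1.30 + 7.20*i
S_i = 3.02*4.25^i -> [3.02, 12.84, 54.55, 231.83, 985.29]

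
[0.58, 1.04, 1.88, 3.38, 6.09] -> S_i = 0.58*1.80^i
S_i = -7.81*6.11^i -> [-7.81, -47.72, -291.56, -1781.45, -10884.69]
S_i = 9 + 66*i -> [9, 75, 141, 207, 273]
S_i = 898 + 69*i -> [898, 967, 1036, 1105, 1174]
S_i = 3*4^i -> [3, 12, 48, 192, 768]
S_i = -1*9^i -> [-1, -9, -81, -729, -6561]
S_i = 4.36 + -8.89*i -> [4.36, -4.53, -13.42, -22.31, -31.2]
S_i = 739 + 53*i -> [739, 792, 845, 898, 951]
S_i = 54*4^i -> [54, 216, 864, 3456, 13824]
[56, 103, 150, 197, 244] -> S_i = 56 + 47*i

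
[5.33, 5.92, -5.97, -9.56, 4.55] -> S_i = Random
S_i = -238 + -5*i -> [-238, -243, -248, -253, -258]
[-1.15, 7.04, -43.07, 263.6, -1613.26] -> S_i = -1.15*(-6.12)^i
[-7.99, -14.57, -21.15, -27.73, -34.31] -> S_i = -7.99 + -6.58*i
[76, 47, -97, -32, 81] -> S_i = Random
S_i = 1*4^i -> [1, 4, 16, 64, 256]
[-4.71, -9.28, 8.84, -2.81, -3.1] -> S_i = Random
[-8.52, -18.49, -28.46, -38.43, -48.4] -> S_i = -8.52 + -9.97*i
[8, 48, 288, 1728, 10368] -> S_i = 8*6^i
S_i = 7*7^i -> [7, 49, 343, 2401, 16807]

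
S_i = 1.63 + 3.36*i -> [1.63, 4.99, 8.35, 11.71, 15.07]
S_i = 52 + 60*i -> [52, 112, 172, 232, 292]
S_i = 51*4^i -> [51, 204, 816, 3264, 13056]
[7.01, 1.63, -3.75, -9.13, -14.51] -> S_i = 7.01 + -5.38*i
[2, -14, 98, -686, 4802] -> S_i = 2*-7^i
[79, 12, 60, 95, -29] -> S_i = Random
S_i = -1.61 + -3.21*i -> [-1.61, -4.82, -8.03, -11.24, -14.45]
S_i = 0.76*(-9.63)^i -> [0.76, -7.32, 70.48, -678.72, 6536.1]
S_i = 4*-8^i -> [4, -32, 256, -2048, 16384]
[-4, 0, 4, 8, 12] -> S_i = -4 + 4*i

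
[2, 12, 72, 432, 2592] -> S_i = 2*6^i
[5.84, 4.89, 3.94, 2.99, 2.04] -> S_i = 5.84 + -0.95*i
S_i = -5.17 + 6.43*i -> [-5.17, 1.26, 7.69, 14.12, 20.55]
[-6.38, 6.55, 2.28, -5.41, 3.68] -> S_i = Random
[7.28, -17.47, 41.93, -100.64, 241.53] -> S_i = 7.28*(-2.40)^i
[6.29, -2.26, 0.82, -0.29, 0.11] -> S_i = 6.29*(-0.36)^i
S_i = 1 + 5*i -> [1, 6, 11, 16, 21]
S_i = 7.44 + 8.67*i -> [7.44, 16.11, 24.78, 33.45, 42.12]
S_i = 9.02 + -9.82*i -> [9.02, -0.8, -10.62, -20.44, -30.26]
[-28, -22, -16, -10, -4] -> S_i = -28 + 6*i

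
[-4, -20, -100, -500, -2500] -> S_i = -4*5^i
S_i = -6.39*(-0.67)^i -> [-6.39, 4.28, -2.87, 1.92, -1.29]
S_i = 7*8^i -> [7, 56, 448, 3584, 28672]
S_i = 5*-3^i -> [5, -15, 45, -135, 405]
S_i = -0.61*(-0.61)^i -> [-0.61, 0.37, -0.23, 0.14, -0.08]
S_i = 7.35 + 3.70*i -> [7.35, 11.05, 14.75, 18.45, 22.15]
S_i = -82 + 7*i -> [-82, -75, -68, -61, -54]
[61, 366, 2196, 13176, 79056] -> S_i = 61*6^i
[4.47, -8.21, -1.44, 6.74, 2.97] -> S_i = Random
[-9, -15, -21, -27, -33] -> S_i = -9 + -6*i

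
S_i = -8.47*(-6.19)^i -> [-8.47, 52.43, -324.54, 2008.89, -12435.01]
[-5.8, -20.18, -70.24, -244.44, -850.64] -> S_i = -5.80*3.48^i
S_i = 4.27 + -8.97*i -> [4.27, -4.7, -13.67, -22.64, -31.61]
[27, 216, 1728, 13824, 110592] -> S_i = 27*8^i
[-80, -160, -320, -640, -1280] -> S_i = -80*2^i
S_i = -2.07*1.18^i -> [-2.07, -2.44, -2.88, -3.4, -4.01]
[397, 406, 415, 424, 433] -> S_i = 397 + 9*i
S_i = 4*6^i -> [4, 24, 144, 864, 5184]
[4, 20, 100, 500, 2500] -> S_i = 4*5^i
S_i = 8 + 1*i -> [8, 9, 10, 11, 12]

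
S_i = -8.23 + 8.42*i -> [-8.23, 0.19, 8.61, 17.03, 25.45]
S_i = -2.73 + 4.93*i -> [-2.73, 2.2, 7.13, 12.06, 16.99]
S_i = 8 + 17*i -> [8, 25, 42, 59, 76]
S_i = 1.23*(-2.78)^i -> [1.23, -3.42, 9.51, -26.43, 73.47]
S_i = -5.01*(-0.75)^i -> [-5.01, 3.76, -2.82, 2.11, -1.59]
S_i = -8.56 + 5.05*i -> [-8.56, -3.51, 1.54, 6.59, 11.64]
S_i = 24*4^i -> [24, 96, 384, 1536, 6144]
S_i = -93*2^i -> [-93, -186, -372, -744, -1488]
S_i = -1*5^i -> [-1, -5, -25, -125, -625]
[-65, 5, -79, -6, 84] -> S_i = Random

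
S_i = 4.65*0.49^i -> [4.65, 2.28, 1.12, 0.55, 0.27]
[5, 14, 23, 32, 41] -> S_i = 5 + 9*i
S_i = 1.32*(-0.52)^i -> [1.32, -0.69, 0.36, -0.19, 0.1]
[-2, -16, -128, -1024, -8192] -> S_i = -2*8^i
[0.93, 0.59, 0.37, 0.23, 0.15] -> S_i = 0.93*0.63^i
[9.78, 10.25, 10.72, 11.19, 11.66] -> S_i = 9.78 + 0.47*i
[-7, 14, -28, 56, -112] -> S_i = -7*-2^i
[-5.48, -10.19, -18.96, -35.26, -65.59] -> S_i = -5.48*1.86^i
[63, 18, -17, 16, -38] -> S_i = Random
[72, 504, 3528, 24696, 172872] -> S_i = 72*7^i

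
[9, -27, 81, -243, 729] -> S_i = 9*-3^i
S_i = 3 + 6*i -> [3, 9, 15, 21, 27]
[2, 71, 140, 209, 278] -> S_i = 2 + 69*i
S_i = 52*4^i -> [52, 208, 832, 3328, 13312]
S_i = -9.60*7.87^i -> [-9.6, -75.55, -594.59, -4679.46, -36827.32]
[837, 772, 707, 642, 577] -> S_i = 837 + -65*i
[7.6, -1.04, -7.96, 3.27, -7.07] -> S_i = Random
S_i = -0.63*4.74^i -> [-0.63, -2.99, -14.15, -67.09, -318.02]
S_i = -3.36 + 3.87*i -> [-3.36, 0.51, 4.38, 8.25, 12.12]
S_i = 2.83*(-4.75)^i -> [2.83, -13.44, 63.85, -303.3, 1440.66]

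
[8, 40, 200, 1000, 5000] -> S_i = 8*5^i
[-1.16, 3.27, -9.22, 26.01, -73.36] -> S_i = -1.16*(-2.82)^i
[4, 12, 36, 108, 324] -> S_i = 4*3^i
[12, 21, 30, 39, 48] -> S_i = 12 + 9*i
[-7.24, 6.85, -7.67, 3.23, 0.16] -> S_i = Random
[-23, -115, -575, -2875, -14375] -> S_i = -23*5^i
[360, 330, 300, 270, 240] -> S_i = 360 + -30*i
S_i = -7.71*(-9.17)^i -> [-7.71, 70.7, -648.33, 5945.14, -54516.97]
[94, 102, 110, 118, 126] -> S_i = 94 + 8*i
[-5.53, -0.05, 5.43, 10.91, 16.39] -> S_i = -5.53 + 5.48*i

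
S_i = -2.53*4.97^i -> [-2.53, -12.57, -62.49, -310.59, -1543.64]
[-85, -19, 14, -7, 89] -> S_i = Random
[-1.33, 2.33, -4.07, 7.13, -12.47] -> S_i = -1.33*(-1.75)^i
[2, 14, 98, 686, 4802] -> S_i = 2*7^i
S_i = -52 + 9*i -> [-52, -43, -34, -25, -16]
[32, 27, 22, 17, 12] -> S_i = 32 + -5*i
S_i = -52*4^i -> [-52, -208, -832, -3328, -13312]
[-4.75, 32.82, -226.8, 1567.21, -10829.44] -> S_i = -4.75*(-6.91)^i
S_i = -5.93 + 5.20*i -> [-5.93, -0.73, 4.47, 9.67, 14.87]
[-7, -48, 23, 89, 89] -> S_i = Random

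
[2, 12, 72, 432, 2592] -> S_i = 2*6^i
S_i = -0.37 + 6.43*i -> [-0.37, 6.06, 12.49, 18.92, 25.35]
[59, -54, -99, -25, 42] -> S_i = Random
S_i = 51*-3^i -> [51, -153, 459, -1377, 4131]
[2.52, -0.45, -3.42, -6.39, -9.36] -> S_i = 2.52 + -2.97*i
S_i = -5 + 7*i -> [-5, 2, 9, 16, 23]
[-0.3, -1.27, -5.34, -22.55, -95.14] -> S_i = -0.30*4.22^i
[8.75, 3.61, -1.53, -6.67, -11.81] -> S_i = 8.75 + -5.14*i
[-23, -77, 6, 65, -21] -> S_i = Random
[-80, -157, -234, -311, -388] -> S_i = -80 + -77*i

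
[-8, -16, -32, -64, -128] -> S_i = -8*2^i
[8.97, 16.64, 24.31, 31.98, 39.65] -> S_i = 8.97 + 7.67*i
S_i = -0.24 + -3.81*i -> [-0.24, -4.05, -7.86, -11.67, -15.48]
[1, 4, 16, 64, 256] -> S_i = 1*4^i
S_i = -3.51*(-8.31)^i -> [-3.51, 29.17, -242.39, 2014.24, -16738.29]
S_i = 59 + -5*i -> [59, 54, 49, 44, 39]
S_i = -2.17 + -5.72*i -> [-2.17, -7.89, -13.61, -19.33, -25.05]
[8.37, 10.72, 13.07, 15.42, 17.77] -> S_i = 8.37 + 2.35*i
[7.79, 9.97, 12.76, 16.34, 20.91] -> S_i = 7.79*1.28^i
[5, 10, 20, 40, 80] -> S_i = 5*2^i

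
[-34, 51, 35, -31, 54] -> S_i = Random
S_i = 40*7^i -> [40, 280, 1960, 13720, 96040]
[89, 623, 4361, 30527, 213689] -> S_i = 89*7^i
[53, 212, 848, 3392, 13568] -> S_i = 53*4^i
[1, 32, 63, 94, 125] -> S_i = 1 + 31*i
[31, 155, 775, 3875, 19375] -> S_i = 31*5^i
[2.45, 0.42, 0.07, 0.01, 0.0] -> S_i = 2.45*0.17^i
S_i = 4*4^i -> [4, 16, 64, 256, 1024]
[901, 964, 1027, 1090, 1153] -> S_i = 901 + 63*i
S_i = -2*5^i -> [-2, -10, -50, -250, -1250]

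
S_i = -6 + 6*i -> [-6, 0, 6, 12, 18]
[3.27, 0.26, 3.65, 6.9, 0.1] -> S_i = Random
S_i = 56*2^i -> [56, 112, 224, 448, 896]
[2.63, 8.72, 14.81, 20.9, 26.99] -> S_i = 2.63 + 6.09*i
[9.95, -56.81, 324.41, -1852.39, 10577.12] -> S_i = 9.95*(-5.71)^i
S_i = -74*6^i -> [-74, -444, -2664, -15984, -95904]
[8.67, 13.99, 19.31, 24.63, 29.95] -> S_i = 8.67 + 5.32*i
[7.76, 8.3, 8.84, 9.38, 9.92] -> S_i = 7.76 + 0.54*i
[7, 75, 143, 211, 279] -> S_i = 7 + 68*i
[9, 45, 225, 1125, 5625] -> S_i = 9*5^i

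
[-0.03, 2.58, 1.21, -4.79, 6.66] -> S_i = Random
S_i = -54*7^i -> [-54, -378, -2646, -18522, -129654]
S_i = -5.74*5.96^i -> [-5.74, -34.21, -203.89, -1215.21, -7242.64]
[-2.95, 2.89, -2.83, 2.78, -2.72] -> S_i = -2.95*(-0.98)^i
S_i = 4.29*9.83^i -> [4.29, 42.17, 414.54, 4074.91, 40056.35]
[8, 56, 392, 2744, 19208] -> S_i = 8*7^i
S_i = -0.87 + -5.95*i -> [-0.87, -6.82, -12.77, -18.72, -24.67]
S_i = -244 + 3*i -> [-244, -241, -238, -235, -232]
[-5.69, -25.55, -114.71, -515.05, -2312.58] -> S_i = -5.69*4.49^i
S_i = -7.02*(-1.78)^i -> [-7.02, 12.5, -22.24, 39.59, -70.47]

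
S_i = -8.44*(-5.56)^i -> [-8.44, 46.93, -260.91, 1450.66, -8065.69]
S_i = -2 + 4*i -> [-2, 2, 6, 10, 14]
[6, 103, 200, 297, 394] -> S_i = 6 + 97*i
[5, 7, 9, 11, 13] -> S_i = 5 + 2*i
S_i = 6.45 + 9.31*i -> [6.45, 15.76, 25.07, 34.38, 43.69]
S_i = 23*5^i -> [23, 115, 575, 2875, 14375]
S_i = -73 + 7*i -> [-73, -66, -59, -52, -45]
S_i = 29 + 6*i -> [29, 35, 41, 47, 53]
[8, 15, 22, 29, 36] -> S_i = 8 + 7*i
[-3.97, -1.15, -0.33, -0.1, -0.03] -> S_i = -3.97*0.29^i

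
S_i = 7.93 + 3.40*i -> [7.93, 11.33, 14.73, 18.13, 21.53]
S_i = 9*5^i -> [9, 45, 225, 1125, 5625]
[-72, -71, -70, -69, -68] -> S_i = -72 + 1*i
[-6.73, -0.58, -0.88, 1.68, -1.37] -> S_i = Random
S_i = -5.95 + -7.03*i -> [-5.95, -12.98, -20.01, -27.04, -34.07]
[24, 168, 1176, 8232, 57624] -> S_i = 24*7^i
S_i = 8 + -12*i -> [8, -4, -16, -28, -40]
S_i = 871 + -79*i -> [871, 792, 713, 634, 555]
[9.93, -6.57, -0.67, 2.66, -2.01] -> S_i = Random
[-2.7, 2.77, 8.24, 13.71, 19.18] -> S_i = -2.70 + 5.47*i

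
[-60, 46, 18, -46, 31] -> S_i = Random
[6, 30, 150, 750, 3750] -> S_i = 6*5^i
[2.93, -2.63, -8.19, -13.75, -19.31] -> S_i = 2.93 + -5.56*i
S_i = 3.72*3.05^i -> [3.72, 11.35, 34.61, 105.55, 321.92]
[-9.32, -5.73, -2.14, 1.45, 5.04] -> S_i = -9.32 + 3.59*i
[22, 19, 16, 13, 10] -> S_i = 22 + -3*i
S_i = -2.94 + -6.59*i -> [-2.94, -9.53, -16.12, -22.71, -29.3]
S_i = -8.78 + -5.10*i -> [-8.78, -13.88, -18.98, -24.08, -29.18]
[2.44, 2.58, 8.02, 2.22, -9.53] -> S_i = Random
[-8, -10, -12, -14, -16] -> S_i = -8 + -2*i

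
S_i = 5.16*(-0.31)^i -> [5.16, -1.6, 0.5, -0.15, 0.05]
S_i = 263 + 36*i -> [263, 299, 335, 371, 407]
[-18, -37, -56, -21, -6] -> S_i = Random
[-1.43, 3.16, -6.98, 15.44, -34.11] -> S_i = -1.43*(-2.21)^i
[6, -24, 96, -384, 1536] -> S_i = 6*-4^i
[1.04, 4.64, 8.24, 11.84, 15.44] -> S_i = 1.04 + 3.60*i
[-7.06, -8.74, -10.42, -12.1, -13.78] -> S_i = -7.06 + -1.68*i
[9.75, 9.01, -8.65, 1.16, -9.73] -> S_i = Random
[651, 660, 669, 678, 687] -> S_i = 651 + 9*i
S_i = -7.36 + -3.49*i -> [-7.36, -10.85, -14.34, -17.83, -21.32]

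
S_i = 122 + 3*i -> [122, 125, 128, 131, 134]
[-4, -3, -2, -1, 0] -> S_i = -4 + 1*i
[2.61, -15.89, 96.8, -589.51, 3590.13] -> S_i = 2.61*(-6.09)^i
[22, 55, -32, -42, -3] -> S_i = Random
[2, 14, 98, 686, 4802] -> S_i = 2*7^i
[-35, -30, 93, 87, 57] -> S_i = Random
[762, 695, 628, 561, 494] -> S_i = 762 + -67*i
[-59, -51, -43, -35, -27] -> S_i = -59 + 8*i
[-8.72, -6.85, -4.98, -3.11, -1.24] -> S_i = -8.72 + 1.87*i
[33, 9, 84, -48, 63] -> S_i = Random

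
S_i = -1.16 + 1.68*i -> [-1.16, 0.52, 2.2, 3.88, 5.56]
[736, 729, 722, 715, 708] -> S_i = 736 + -7*i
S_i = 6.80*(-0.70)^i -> [6.8, -4.76, 3.33, -2.33, 1.63]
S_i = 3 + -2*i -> [3, 1, -1, -3, -5]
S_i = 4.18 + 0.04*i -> [4.18, 4.22, 4.26, 4.3, 4.34]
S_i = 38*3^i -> [38, 114, 342, 1026, 3078]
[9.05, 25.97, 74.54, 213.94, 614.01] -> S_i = 9.05*2.87^i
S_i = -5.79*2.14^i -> [-5.79, -12.39, -26.52, -56.74, -121.43]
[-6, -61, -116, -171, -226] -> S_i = -6 + -55*i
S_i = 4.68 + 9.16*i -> [4.68, 13.84, 23.0, 32.16, 41.32]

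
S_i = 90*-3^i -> [90, -270, 810, -2430, 7290]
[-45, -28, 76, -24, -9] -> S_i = Random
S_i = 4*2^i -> [4, 8, 16, 32, 64]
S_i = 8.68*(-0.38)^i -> [8.68, -3.3, 1.25, -0.48, 0.18]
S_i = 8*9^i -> [8, 72, 648, 5832, 52488]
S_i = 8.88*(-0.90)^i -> [8.88, -7.99, 7.19, -6.47, 5.83]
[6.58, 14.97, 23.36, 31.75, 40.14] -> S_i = 6.58 + 8.39*i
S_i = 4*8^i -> [4, 32, 256, 2048, 16384]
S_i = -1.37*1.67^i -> [-1.37, -2.29, -3.82, -6.38, -10.66]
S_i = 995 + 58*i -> [995, 1053, 1111, 1169, 1227]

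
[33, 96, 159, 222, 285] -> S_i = 33 + 63*i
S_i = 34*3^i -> [34, 102, 306, 918, 2754]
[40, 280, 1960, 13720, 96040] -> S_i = 40*7^i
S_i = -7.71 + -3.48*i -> [-7.71, -11.19, -14.67, -18.15, -21.63]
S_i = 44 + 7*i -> [44, 51, 58, 65, 72]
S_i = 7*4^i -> [7, 28, 112, 448, 1792]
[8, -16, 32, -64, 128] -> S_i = 8*-2^i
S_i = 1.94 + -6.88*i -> [1.94, -4.94, -11.82, -18.7, -25.58]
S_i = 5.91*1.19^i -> [5.91, 7.03, 8.37, 9.96, 11.85]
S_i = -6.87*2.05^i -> [-6.87, -14.08, -28.87, -59.19, -121.33]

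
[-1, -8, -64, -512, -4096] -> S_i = -1*8^i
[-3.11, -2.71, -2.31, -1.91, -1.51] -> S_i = -3.11 + 0.40*i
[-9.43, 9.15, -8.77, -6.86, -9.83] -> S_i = Random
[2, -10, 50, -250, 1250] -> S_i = 2*-5^i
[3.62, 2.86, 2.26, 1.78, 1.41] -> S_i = 3.62*0.79^i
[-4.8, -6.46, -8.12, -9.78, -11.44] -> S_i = -4.80 + -1.66*i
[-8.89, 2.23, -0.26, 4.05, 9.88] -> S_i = Random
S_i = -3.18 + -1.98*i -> [-3.18, -5.16, -7.14, -9.12, -11.1]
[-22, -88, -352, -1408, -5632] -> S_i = -22*4^i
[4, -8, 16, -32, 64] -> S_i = 4*-2^i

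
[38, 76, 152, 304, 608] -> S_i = 38*2^i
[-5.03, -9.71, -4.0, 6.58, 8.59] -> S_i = Random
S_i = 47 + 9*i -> [47, 56, 65, 74, 83]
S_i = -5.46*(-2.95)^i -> [-5.46, 16.11, -47.52, 140.17, -413.5]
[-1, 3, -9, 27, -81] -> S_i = -1*-3^i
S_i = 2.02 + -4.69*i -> [2.02, -2.67, -7.36, -12.05, -16.74]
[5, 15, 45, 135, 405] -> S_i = 5*3^i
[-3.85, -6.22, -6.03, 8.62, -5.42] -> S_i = Random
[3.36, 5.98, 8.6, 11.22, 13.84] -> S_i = 3.36 + 2.62*i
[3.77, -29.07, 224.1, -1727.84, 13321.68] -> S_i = 3.77*(-7.71)^i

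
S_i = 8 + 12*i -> [8, 20, 32, 44, 56]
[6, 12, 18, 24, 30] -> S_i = 6 + 6*i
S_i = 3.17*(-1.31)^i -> [3.17, -4.15, 5.44, -7.13, 9.34]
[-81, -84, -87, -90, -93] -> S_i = -81 + -3*i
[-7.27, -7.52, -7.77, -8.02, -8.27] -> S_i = -7.27 + -0.25*i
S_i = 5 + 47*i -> [5, 52, 99, 146, 193]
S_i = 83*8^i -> [83, 664, 5312, 42496, 339968]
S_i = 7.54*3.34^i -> [7.54, 25.18, 84.11, 280.94, 938.33]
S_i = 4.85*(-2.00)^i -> [4.85, -9.7, 19.4, -38.8, 77.6]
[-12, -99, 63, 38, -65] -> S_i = Random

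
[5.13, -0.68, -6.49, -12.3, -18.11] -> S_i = 5.13 + -5.81*i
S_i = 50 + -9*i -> [50, 41, 32, 23, 14]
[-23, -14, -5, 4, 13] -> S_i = -23 + 9*i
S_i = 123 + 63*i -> [123, 186, 249, 312, 375]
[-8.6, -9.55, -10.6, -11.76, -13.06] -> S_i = -8.60*1.11^i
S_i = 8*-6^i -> [8, -48, 288, -1728, 10368]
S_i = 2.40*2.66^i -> [2.4, 6.38, 16.98, 45.17, 120.15]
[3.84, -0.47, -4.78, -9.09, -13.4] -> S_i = 3.84 + -4.31*i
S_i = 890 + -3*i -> [890, 887, 884, 881, 878]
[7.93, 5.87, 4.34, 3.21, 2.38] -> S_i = 7.93*0.74^i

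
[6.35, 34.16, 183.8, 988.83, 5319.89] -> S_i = 6.35*5.38^i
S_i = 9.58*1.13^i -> [9.58, 10.83, 12.23, 13.82, 15.62]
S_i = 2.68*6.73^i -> [2.68, 18.04, 121.38, 816.92, 5497.88]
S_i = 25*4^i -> [25, 100, 400, 1600, 6400]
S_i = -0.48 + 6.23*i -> [-0.48, 5.75, 11.98, 18.21, 24.44]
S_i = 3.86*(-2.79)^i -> [3.86, -10.77, 30.05, -83.83, 233.89]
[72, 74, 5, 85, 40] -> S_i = Random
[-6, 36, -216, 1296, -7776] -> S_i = -6*-6^i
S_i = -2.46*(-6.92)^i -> [-2.46, 17.02, -117.8, 815.18, -5641.04]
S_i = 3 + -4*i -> [3, -1, -5, -9, -13]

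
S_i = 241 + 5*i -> [241, 246, 251, 256, 261]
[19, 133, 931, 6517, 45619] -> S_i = 19*7^i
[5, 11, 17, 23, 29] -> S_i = 5 + 6*i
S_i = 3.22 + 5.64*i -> [3.22, 8.86, 14.5, 20.14, 25.78]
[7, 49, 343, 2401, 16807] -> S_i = 7*7^i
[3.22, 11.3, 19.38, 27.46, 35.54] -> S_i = 3.22 + 8.08*i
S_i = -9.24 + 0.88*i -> [-9.24, -8.36, -7.48, -6.6, -5.72]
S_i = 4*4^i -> [4, 16, 64, 256, 1024]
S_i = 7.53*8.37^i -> [7.53, 63.03, 527.53, 4415.41, 36957.01]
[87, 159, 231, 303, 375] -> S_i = 87 + 72*i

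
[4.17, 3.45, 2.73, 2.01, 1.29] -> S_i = 4.17 + -0.72*i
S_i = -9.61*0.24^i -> [-9.61, -2.31, -0.55, -0.13, -0.03]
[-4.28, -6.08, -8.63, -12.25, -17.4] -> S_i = -4.28*1.42^i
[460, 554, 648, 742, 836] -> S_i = 460 + 94*i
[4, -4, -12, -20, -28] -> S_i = 4 + -8*i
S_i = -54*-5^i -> [-54, 270, -1350, 6750, -33750]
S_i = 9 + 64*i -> [9, 73, 137, 201, 265]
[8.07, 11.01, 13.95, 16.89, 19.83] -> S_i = 8.07 + 2.94*i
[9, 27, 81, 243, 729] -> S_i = 9*3^i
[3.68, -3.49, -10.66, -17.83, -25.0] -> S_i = 3.68 + -7.17*i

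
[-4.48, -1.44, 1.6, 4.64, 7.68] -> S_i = -4.48 + 3.04*i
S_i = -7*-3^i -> [-7, 21, -63, 189, -567]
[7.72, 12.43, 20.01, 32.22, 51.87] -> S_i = 7.72*1.61^i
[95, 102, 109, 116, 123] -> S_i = 95 + 7*i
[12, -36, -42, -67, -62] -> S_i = Random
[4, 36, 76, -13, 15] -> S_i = Random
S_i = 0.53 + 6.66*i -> [0.53, 7.19, 13.85, 20.51, 27.17]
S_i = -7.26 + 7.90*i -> [-7.26, 0.64, 8.54, 16.44, 24.34]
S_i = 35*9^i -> [35, 315, 2835, 25515, 229635]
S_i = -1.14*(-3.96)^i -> [-1.14, 4.51, -17.88, 70.79, -280.34]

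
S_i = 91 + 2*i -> [91, 93, 95, 97, 99]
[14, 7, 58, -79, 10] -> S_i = Random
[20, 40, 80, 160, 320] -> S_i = 20*2^i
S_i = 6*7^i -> [6, 42, 294, 2058, 14406]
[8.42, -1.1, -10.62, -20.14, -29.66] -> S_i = 8.42 + -9.52*i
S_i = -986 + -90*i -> [-986, -1076, -1166, -1256, -1346]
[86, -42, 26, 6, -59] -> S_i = Random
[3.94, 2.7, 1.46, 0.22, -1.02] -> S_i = 3.94 + -1.24*i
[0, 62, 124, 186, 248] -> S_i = 0 + 62*i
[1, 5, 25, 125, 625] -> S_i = 1*5^i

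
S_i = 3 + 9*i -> [3, 12, 21, 30, 39]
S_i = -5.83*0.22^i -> [-5.83, -1.28, -0.28, -0.06, -0.01]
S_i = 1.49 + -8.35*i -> [1.49, -6.86, -15.21, -23.56, -31.91]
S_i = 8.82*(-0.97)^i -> [8.82, -8.56, 8.3, -8.05, 7.81]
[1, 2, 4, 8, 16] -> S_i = 1*2^i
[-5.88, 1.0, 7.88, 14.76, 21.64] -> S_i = -5.88 + 6.88*i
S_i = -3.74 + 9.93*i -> [-3.74, 6.19, 16.12, 26.05, 35.98]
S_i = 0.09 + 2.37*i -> [0.09, 2.46, 4.83, 7.2, 9.57]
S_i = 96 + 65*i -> [96, 161, 226, 291, 356]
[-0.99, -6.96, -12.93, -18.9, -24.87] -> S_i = -0.99 + -5.97*i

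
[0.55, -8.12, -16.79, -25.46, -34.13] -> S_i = 0.55 + -8.67*i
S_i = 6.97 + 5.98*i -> [6.97, 12.95, 18.93, 24.91, 30.89]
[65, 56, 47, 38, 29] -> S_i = 65 + -9*i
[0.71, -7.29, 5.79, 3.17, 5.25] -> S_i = Random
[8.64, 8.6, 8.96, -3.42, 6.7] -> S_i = Random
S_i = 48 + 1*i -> [48, 49, 50, 51, 52]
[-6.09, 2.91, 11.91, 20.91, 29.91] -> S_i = -6.09 + 9.00*i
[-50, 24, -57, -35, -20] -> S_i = Random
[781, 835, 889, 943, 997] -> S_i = 781 + 54*i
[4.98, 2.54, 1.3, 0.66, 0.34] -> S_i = 4.98*0.51^i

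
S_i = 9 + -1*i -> [9, 8, 7, 6, 5]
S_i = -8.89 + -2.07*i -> [-8.89, -10.96, -13.03, -15.1, -17.17]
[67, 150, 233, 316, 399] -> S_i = 67 + 83*i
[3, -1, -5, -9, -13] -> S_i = 3 + -4*i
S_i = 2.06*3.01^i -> [2.06, 6.2, 18.66, 56.18, 169.1]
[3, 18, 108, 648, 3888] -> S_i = 3*6^i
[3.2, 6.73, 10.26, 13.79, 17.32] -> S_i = 3.20 + 3.53*i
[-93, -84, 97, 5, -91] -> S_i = Random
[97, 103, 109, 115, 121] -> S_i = 97 + 6*i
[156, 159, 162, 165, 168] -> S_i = 156 + 3*i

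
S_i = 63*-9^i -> [63, -567, 5103, -45927, 413343]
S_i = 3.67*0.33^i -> [3.67, 1.21, 0.4, 0.13, 0.04]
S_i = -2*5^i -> [-2, -10, -50, -250, -1250]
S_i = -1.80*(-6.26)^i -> [-1.8, 11.27, -70.54, 441.57, -2764.2]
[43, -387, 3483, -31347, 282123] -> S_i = 43*-9^i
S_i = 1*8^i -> [1, 8, 64, 512, 4096]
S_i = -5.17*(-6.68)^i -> [-5.17, 34.54, -230.7, 1541.06, -10294.29]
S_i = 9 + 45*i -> [9, 54, 99, 144, 189]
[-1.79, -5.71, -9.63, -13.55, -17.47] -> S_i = -1.79 + -3.92*i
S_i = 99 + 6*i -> [99, 105, 111, 117, 123]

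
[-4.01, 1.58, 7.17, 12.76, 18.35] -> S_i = -4.01 + 5.59*i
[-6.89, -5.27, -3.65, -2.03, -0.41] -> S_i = -6.89 + 1.62*i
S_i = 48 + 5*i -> [48, 53, 58, 63, 68]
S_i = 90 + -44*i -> [90, 46, 2, -42, -86]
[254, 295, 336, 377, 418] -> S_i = 254 + 41*i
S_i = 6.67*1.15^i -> [6.67, 7.67, 8.82, 10.14, 11.67]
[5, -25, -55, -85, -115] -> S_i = 5 + -30*i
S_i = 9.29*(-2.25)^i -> [9.29, -20.9, 47.03, -105.82, 238.09]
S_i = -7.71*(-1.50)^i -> [-7.71, 11.56, -17.35, 26.02, -39.03]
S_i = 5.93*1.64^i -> [5.93, 9.73, 15.95, 26.16, 42.9]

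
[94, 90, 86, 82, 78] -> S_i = 94 + -4*i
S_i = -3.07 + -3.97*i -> [-3.07, -7.04, -11.01, -14.98, -18.95]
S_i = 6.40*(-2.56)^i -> [6.4, -16.38, 41.94, -107.37, 274.88]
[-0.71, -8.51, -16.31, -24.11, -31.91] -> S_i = -0.71 + -7.80*i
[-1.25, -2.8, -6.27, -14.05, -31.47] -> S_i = -1.25*2.24^i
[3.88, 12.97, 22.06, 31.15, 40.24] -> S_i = 3.88 + 9.09*i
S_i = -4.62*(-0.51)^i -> [-4.62, 2.36, -1.2, 0.61, -0.31]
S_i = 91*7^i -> [91, 637, 4459, 31213, 218491]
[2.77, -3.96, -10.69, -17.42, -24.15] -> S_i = 2.77 + -6.73*i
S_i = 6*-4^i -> [6, -24, 96, -384, 1536]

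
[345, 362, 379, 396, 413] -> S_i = 345 + 17*i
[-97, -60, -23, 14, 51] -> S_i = -97 + 37*i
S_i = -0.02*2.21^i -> [-0.02, -0.04, -0.1, -0.22, -0.48]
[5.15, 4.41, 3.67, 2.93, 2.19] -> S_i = 5.15 + -0.74*i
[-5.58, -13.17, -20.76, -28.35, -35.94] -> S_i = -5.58 + -7.59*i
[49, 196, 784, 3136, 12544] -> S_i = 49*4^i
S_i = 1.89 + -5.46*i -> [1.89, -3.57, -9.03, -14.49, -19.95]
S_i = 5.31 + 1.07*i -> [5.31, 6.38, 7.45, 8.52, 9.59]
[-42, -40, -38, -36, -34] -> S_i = -42 + 2*i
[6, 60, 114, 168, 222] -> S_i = 6 + 54*i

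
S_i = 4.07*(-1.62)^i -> [4.07, -6.59, 10.68, -17.3, 28.03]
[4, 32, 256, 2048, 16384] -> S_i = 4*8^i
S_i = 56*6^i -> [56, 336, 2016, 12096, 72576]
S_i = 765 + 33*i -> [765, 798, 831, 864, 897]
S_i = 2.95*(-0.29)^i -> [2.95, -0.86, 0.25, -0.07, 0.02]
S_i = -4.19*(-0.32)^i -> [-4.19, 1.34, -0.43, 0.14, -0.04]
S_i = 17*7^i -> [17, 119, 833, 5831, 40817]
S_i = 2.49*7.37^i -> [2.49, 18.35, 135.25, 996.79, 7346.31]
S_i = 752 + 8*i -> [752, 760, 768, 776, 784]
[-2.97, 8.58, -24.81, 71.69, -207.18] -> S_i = -2.97*(-2.89)^i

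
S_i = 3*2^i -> [3, 6, 12, 24, 48]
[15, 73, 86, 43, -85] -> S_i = Random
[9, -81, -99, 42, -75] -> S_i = Random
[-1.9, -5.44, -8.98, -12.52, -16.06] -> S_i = -1.90 + -3.54*i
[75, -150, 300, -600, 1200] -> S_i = 75*-2^i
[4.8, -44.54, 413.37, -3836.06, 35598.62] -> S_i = 4.80*(-9.28)^i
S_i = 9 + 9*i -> [9, 18, 27, 36, 45]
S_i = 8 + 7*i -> [8, 15, 22, 29, 36]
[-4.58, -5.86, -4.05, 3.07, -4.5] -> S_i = Random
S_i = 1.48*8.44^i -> [1.48, 12.49, 105.43, 889.79, 7509.85]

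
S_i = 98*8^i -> [98, 784, 6272, 50176, 401408]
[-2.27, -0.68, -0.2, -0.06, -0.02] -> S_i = -2.27*0.30^i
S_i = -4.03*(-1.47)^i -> [-4.03, 5.92, -8.71, 12.8, -18.82]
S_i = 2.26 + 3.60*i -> [2.26, 5.86, 9.46, 13.06, 16.66]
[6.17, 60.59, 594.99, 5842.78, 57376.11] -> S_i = 6.17*9.82^i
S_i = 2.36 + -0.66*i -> [2.36, 1.7, 1.04, 0.38, -0.28]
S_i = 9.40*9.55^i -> [9.4, 89.77, 857.3, 8187.25, 78188.22]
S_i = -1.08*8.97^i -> [-1.08, -9.69, -86.9, -779.47, -6991.87]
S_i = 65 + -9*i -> [65, 56, 47, 38, 29]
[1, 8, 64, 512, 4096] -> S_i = 1*8^i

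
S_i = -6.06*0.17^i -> [-6.06, -1.03, -0.18, -0.03, -0.01]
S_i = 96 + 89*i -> [96, 185, 274, 363, 452]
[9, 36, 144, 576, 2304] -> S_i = 9*4^i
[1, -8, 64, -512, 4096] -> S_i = 1*-8^i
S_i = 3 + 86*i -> [3, 89, 175, 261, 347]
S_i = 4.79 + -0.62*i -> [4.79, 4.17, 3.55, 2.93, 2.31]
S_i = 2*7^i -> [2, 14, 98, 686, 4802]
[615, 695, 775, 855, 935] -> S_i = 615 + 80*i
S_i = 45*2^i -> [45, 90, 180, 360, 720]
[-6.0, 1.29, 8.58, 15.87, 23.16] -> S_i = -6.00 + 7.29*i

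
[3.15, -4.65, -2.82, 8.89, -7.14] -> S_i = Random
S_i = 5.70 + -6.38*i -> [5.7, -0.68, -7.06, -13.44, -19.82]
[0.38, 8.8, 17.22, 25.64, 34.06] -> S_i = 0.38 + 8.42*i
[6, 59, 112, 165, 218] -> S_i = 6 + 53*i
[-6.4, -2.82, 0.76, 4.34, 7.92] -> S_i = -6.40 + 3.58*i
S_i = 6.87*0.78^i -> [6.87, 5.36, 4.18, 3.26, 2.54]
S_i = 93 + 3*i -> [93, 96, 99, 102, 105]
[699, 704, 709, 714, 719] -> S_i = 699 + 5*i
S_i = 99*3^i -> [99, 297, 891, 2673, 8019]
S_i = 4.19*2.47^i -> [4.19, 10.35, 25.56, 63.14, 155.96]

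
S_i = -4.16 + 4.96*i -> [-4.16, 0.8, 5.76, 10.72, 15.68]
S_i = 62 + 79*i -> [62, 141, 220, 299, 378]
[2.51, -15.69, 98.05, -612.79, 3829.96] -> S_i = 2.51*(-6.25)^i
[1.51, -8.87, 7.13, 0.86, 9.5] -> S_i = Random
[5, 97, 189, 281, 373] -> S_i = 5 + 92*i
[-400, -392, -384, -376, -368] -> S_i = -400 + 8*i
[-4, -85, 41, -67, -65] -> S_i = Random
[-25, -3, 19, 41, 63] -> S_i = -25 + 22*i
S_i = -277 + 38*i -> [-277, -239, -201, -163, -125]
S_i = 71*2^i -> [71, 142, 284, 568, 1136]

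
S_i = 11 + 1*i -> [11, 12, 13, 14, 15]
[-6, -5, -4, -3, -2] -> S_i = -6 + 1*i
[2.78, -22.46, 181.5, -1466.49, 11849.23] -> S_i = 2.78*(-8.08)^i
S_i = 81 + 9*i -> [81, 90, 99, 108, 117]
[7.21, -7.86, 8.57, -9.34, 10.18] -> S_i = 7.21*(-1.09)^i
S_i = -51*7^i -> [-51, -357, -2499, -17493, -122451]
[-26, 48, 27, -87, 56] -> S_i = Random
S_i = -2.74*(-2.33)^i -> [-2.74, 6.38, -14.88, 34.66, -80.76]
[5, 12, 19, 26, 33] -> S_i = 5 + 7*i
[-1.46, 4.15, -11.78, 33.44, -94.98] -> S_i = -1.46*(-2.84)^i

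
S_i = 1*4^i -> [1, 4, 16, 64, 256]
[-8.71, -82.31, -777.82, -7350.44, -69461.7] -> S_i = -8.71*9.45^i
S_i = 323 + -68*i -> [323, 255, 187, 119, 51]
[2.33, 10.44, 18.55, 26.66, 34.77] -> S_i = 2.33 + 8.11*i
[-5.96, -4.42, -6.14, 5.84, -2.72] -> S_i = Random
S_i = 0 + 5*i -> [0, 5, 10, 15, 20]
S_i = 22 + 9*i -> [22, 31, 40, 49, 58]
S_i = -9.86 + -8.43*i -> [-9.86, -18.29, -26.72, -35.15, -43.58]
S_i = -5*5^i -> [-5, -25, -125, -625, -3125]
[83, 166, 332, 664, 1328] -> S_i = 83*2^i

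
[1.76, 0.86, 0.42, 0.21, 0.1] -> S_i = 1.76*0.49^i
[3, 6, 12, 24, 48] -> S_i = 3*2^i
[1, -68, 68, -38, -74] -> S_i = Random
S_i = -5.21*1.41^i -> [-5.21, -7.35, -10.36, -14.6, -20.59]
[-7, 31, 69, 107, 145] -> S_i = -7 + 38*i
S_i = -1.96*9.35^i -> [-1.96, -18.33, -171.35, -1602.1, -14979.68]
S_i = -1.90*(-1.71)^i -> [-1.9, 3.25, -5.56, 9.5, -16.25]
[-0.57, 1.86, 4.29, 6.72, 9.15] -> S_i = -0.57 + 2.43*i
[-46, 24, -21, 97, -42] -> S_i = Random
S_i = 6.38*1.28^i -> [6.38, 8.17, 10.45, 13.38, 17.13]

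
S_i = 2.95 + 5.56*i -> [2.95, 8.51, 14.07, 19.63, 25.19]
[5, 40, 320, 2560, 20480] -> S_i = 5*8^i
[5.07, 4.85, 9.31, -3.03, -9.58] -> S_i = Random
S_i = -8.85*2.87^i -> [-8.85, -25.4, -72.9, -209.21, -600.44]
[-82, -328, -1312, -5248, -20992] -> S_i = -82*4^i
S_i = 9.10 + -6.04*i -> [9.1, 3.06, -2.98, -9.02, -15.06]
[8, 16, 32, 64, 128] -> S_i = 8*2^i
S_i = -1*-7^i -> [-1, 7, -49, 343, -2401]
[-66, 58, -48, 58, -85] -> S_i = Random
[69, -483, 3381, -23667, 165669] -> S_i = 69*-7^i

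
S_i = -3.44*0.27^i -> [-3.44, -0.93, -0.25, -0.07, -0.02]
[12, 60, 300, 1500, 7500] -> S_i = 12*5^i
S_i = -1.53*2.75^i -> [-1.53, -4.21, -11.57, -31.82, -87.5]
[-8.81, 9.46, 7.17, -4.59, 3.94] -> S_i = Random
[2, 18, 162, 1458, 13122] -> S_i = 2*9^i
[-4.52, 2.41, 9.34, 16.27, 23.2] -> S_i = -4.52 + 6.93*i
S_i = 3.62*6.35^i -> [3.62, 22.99, 145.97, 926.89, 5885.77]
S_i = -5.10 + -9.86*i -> [-5.1, -14.96, -24.82, -34.68, -44.54]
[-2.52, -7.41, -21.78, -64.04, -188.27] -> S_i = -2.52*2.94^i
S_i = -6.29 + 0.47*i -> [-6.29, -5.82, -5.35, -4.88, -4.41]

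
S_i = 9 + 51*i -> [9, 60, 111, 162, 213]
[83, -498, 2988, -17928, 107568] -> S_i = 83*-6^i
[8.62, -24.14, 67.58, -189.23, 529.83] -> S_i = 8.62*(-2.80)^i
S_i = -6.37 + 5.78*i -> [-6.37, -0.59, 5.19, 10.97, 16.75]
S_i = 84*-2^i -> [84, -168, 336, -672, 1344]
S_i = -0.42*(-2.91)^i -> [-0.42, 1.22, -3.56, 10.35, -30.12]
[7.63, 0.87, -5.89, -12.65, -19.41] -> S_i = 7.63 + -6.76*i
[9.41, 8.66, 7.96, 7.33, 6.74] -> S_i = 9.41*0.92^i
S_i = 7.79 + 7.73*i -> [7.79, 15.52, 23.25, 30.98, 38.71]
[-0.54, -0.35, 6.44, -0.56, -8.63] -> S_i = Random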